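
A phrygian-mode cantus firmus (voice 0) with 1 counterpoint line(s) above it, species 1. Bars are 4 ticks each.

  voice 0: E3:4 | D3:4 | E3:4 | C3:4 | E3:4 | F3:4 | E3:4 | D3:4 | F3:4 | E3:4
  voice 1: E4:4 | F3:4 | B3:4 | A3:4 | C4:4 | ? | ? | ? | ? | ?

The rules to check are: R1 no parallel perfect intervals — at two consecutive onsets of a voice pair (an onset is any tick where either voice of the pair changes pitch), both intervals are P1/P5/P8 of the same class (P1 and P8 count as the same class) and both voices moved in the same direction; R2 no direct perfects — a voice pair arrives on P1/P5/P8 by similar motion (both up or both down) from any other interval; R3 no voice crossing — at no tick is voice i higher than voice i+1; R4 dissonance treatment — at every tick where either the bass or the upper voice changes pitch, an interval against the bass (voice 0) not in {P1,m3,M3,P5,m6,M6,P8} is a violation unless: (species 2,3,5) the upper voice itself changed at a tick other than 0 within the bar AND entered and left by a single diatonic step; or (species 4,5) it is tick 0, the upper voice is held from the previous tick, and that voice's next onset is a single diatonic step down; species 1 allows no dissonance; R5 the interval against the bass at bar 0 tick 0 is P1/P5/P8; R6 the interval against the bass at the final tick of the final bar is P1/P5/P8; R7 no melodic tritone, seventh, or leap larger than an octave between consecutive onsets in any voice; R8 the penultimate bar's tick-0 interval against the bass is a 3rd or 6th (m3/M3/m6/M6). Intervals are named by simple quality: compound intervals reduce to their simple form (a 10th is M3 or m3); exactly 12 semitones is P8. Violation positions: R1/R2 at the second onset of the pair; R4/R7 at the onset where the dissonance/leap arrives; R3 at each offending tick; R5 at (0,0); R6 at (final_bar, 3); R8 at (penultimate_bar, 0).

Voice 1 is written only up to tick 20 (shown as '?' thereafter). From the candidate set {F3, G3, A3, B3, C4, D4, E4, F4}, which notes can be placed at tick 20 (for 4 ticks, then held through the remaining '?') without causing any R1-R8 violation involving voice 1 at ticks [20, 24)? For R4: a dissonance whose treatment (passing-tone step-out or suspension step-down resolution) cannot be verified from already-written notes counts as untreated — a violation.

F3: legal
G3: violates R4
A3: legal
B3: violates R4
C4: legal
D4: legal
E4: violates R4
F4: violates R2

{A3, C4, D4, F3}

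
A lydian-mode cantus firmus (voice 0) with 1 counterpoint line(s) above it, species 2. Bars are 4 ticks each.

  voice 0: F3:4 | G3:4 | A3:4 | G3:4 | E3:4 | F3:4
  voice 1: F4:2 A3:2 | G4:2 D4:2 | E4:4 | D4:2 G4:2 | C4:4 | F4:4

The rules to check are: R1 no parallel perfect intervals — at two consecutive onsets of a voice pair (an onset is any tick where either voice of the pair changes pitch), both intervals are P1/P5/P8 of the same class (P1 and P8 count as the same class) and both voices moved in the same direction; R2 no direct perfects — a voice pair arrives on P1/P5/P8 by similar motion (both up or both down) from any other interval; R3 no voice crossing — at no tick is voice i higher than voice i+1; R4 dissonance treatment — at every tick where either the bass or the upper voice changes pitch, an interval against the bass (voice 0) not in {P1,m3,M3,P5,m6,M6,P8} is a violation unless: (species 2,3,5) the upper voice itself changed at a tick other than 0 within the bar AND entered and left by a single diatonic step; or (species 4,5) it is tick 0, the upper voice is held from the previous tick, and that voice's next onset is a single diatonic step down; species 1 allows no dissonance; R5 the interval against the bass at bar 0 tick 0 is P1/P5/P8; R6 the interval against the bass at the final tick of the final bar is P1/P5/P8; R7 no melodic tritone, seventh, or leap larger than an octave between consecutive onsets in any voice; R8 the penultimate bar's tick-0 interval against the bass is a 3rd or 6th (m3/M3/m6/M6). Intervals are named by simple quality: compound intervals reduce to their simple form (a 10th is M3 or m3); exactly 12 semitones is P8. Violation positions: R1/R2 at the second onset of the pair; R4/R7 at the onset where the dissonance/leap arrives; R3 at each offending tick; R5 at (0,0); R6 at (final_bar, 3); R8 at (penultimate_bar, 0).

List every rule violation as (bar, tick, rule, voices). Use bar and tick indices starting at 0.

bar 0: v0=F3 v1=F4 downbeat P8
bar 1: v0=G3 v1=G4 downbeat P8
bar 2: v0=A3 v1=E4 downbeat P5
bar 3: v0=G3 v1=D4 downbeat P5
bar 4: v0=E3 v1=C4 downbeat m6
bar 5: v0=F3 v1=F4 downbeat P8
  -> R2 @ bar 1 tick 0 v(0, 1): F3/A3 M3 -> G3/G4 P8 similar
  -> R7 @ bar 1 tick 0 v(1,): A3->G4 leap 10st
  -> R1 @ bar 2 tick 0 v(0, 1): G3/D4 P5 -> A3/E4 P5 similar
  -> R1 @ bar 3 tick 0 v(0, 1): A3/E4 P5 -> G3/D4 P5 similar
  -> R2 @ bar 5 tick 0 v(0, 1): E3/C4 m6 -> F3/F4 P8 similar

(1, 0, R2, (0, 1))
(1, 0, R7, (1,))
(2, 0, R1, (0, 1))
(3, 0, R1, (0, 1))
(5, 0, R2, (0, 1))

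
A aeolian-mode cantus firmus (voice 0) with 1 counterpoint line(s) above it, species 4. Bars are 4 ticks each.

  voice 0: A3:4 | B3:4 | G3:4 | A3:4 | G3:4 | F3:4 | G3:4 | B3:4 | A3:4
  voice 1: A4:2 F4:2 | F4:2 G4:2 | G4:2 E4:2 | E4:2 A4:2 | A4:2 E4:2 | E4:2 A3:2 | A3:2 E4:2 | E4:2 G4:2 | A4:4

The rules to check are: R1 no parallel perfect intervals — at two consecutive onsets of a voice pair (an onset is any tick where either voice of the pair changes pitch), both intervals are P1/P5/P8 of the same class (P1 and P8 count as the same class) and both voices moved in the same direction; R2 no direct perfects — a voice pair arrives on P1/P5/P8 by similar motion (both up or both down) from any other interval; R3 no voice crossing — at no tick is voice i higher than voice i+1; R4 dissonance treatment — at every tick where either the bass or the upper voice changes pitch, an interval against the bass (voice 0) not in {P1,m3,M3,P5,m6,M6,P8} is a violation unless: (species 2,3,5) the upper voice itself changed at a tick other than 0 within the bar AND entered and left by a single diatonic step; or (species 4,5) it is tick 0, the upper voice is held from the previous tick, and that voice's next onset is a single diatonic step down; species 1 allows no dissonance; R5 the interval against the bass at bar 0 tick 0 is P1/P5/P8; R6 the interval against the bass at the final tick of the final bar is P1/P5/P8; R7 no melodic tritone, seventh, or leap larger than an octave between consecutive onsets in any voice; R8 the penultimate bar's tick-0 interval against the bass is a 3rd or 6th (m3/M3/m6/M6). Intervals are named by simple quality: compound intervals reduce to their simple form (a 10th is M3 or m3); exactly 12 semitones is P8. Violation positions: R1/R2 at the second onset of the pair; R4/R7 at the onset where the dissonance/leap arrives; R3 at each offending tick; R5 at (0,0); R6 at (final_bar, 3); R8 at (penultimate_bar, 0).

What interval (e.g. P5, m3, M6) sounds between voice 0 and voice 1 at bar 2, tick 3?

M6

voice 0=G3 voice 1=E4 -> M6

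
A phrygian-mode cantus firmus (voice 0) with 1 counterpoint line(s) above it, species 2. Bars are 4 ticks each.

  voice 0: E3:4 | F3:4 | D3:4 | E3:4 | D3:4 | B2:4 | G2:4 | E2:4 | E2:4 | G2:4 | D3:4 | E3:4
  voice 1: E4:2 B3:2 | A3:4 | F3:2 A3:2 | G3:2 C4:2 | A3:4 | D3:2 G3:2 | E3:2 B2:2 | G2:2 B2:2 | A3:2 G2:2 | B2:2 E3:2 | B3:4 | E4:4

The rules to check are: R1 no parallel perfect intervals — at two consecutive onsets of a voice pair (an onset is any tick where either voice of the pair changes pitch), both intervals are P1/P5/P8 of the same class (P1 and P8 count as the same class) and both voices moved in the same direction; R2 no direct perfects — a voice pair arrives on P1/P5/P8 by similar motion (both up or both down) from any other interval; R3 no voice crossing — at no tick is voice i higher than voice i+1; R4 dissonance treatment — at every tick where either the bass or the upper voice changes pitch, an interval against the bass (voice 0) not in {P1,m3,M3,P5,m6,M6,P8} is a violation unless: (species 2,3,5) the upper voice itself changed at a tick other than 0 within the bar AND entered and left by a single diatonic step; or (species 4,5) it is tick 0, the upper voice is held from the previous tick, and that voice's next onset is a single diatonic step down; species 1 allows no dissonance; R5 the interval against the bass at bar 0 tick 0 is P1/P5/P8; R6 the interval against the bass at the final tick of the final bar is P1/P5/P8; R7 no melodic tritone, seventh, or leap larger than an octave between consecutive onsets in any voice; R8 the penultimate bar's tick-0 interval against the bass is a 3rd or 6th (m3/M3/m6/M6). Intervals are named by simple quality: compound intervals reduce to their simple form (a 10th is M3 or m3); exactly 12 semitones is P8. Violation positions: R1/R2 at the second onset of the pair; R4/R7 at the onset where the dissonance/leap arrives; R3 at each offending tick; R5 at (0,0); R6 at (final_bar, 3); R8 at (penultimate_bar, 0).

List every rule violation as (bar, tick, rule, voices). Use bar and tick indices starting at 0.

(4, 0, R2, (0, 1))
(8, 0, R4, (0, 1))
(8, 0, R7, (1,))
(8, 2, R7, (1,))
(11, 0, R2, (0, 1))

bar 0: v0=E3 v1=E4 downbeat P8
bar 1: v0=F3 v1=A3 downbeat M3
bar 2: v0=D3 v1=F3 downbeat m3
bar 3: v0=E3 v1=G3 downbeat m3
bar 4: v0=D3 v1=A3 downbeat P5
bar 5: v0=B2 v1=D3 downbeat m3
bar 6: v0=G2 v1=E3 downbeat M6
bar 7: v0=E2 v1=G2 downbeat m3
bar 8: v0=E2 v1=A3 downbeat P4
bar 9: v0=G2 v1=B2 downbeat M3
bar 10: v0=D3 v1=B3 downbeat M6
bar 11: v0=E3 v1=E4 downbeat P8
  -> R2 @ bar 4 tick 0 v(0, 1): E3/C4 m6 -> D3/A3 P5 similar
  -> R4 @ bar 8 tick 0 v(0, 1): E2/A3 P4 untreated
  -> R7 @ bar 8 tick 0 v(1,): B2->A3 leap 10st
  -> R7 @ bar 8 tick 2 v(1,): A3->G2 leap 14st
  -> R2 @ bar 11 tick 0 v(0, 1): D3/B3 M6 -> E3/E4 P8 similar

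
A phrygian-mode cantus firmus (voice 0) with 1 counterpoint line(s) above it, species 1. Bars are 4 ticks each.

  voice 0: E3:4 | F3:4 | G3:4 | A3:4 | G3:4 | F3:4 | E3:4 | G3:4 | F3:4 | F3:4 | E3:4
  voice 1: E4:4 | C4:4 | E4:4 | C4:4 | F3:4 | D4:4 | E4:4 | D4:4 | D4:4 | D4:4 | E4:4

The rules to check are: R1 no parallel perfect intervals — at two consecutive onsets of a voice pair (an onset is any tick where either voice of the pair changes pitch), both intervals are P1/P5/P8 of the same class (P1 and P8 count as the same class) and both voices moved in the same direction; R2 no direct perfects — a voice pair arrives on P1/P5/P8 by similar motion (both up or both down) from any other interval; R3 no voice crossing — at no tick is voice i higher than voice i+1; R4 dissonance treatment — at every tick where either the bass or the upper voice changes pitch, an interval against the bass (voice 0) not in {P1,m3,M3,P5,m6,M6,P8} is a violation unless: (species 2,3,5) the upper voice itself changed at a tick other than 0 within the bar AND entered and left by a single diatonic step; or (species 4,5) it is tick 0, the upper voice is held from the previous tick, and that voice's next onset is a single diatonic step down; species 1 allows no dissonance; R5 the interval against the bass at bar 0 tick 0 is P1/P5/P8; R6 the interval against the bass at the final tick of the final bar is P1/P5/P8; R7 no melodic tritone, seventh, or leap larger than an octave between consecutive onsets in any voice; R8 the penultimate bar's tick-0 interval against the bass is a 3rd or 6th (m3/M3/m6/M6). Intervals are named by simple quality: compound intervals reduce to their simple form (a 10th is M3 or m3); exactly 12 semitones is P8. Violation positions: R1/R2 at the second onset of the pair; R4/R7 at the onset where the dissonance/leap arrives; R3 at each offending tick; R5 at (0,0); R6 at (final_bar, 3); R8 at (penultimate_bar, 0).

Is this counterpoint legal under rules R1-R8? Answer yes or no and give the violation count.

No (5 violations)

bar 0: v0=E3 v1=E4 (P8)
bar 1: v0=F3 v1=C4 (P5)
bar 2: v0=G3 v1=E4 (M6)
bar 3: v0=A3 v1=C4 (m3)
bar 4: v0=G3 v1=F3 (M2)
bar 5: v0=F3 v1=D4 (M6)
bar 6: v0=E3 v1=E4 (P8)
bar 7: v0=G3 v1=D4 (P5)
bar 8: v0=F3 v1=D4 (M6)
bar 9: v0=F3 v1=D4 (M6)
bar 10: v0=E3 v1=E4 (P8)
  R3 @ bar4.0: G3 above F3
  R4 @ bar4.0: G3/F3 M2 untreated
  R3 @ bar4.1: G3 above F3
  R3 @ bar4.2: G3 above F3
  R3 @ bar4.3: G3 above F3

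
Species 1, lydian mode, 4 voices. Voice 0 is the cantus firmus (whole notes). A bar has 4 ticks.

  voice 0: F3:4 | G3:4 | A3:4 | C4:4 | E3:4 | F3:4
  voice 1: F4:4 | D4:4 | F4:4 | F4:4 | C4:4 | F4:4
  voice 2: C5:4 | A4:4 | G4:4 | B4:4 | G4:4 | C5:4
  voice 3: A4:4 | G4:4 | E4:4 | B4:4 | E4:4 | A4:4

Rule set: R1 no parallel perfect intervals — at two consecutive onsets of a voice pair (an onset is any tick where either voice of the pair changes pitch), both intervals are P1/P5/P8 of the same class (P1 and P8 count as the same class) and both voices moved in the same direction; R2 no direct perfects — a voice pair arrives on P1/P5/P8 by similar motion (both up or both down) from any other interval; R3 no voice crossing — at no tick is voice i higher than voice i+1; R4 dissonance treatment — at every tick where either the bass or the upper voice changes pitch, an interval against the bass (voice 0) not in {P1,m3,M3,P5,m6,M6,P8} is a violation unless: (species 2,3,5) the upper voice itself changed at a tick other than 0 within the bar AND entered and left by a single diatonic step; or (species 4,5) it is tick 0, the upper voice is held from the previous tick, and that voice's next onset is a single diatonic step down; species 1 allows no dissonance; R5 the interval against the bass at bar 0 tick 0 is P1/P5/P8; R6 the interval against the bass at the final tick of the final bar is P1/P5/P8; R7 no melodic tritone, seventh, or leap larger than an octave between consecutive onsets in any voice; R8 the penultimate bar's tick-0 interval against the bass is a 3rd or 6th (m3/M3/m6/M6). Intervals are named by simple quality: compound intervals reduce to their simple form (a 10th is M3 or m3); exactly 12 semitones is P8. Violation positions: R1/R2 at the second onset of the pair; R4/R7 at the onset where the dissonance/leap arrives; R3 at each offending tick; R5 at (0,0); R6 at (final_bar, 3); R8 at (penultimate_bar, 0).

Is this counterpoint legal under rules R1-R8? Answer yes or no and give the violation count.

No (35 violations)

bar 0: v0=F3 v1=F4 v2=C5 v3=A4 (M3)
bar 1: v0=G3 v1=D4 v2=A4 v3=G4 (P8)
bar 2: v0=A3 v1=F4 v2=G4 v3=E4 (P5)
bar 3: v0=C4 v1=F4 v2=B4 v3=B4 (M7)
bar 4: v0=E3 v1=C4 v2=G4 v3=E4 (P8)
bar 5: v0=F3 v1=F4 v2=C5 v3=A4 (M3)
  R3 @ bar0.0: C5 above A4
  R5 @ bar0.0: opens on M3
  R3 @ bar0.1: C5 above A4
  R3 @ bar0.2: C5 above A4
  R3 @ bar0.3: C5 above A4
  R1 @ bar1.0: F4/C5 P5 -> D4/A4 P5 similar
  R3 @ bar1.0: A4 above G4
  R4 @ bar1.0: G3/A4 M2 untreated
  R3 @ bar1.1: A4 above G4
  R3 @ bar1.2: A4 above G4
  R3 @ bar1.3: A4 above G4
  R3 @ bar2.0: G4 above E4
  R4 @ bar2.0: A3/G4 m7 untreated
  R3 @ bar2.1: G4 above E4
  R3 @ bar2.2: G4 above E4
  R3 @ bar2.3: G4 above E4
  R2 @ bar3.0: G4/E4 m3 -> B4/B4 P1 similar
  R4 @ bar3.0: C4/F4 P4 untreated
  R4 @ bar3.0: C4/B4 M7 untreated
  R4 @ bar3.0: C4/B4 M7 untreated
  R2 @ bar4.0: C4/B4 M7 -> E3/E4 P8 similar
  R2 @ bar4.0: F4/B4 TT -> C4/G4 P5 similar
  R3 @ bar4.0: G4 above E4
  R8 @ bar4.0: penult P8 not 3rd/6th
  R3 @ bar4.1: G4 above E4
  R3 @ bar4.2: G4 above E4
  R3 @ bar4.3: G4 above E4
  R1 @ bar5.0: C4/G4 P5 -> F4/C5 P5 similar
  R2 @ bar5.0: E3/C4 m6 -> F3/F4 P8 similar
  R2 @ bar5.0: E3/G4 m3 -> F3/C5 P5 similar
  R3 @ bar5.0: C5 above A4
  R3 @ bar5.1: C5 above A4
  R3 @ bar5.2: C5 above A4
  R3 @ bar5.3: C5 above A4
  R6 @ bar5.3: closes on M3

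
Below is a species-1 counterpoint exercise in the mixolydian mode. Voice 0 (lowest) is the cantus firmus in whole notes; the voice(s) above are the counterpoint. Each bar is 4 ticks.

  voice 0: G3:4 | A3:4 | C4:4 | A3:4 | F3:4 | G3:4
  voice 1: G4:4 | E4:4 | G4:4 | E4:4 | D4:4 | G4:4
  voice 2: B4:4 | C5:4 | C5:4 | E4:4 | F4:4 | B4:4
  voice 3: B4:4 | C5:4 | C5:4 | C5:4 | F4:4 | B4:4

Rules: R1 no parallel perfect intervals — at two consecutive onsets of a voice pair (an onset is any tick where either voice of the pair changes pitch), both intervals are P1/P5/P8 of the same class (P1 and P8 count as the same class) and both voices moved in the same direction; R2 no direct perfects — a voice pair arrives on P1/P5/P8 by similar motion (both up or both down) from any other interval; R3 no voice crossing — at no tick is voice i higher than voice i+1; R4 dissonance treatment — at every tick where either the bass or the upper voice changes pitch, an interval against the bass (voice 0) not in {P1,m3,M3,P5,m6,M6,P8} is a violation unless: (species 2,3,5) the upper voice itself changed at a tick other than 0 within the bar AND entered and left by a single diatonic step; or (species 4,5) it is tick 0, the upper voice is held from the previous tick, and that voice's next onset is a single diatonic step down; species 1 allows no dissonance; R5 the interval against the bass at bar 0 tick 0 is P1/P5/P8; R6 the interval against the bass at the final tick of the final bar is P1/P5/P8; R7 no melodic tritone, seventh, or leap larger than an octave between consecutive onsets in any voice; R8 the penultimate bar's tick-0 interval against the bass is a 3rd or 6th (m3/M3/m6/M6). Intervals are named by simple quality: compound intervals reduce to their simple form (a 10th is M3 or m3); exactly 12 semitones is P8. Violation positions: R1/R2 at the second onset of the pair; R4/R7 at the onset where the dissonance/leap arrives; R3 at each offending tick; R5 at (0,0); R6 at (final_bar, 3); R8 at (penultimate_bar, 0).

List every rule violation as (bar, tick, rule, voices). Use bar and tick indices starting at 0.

(0, 0, R5, (0, 2))
(0, 0, R5, (0, 3))
(1, 0, R1, (2, 3))
(2, 0, R1, (0, 1))
(3, 0, R1, (0, 1))
(3, 0, R2, (0, 2))
(3, 0, R2, (1, 2))
(4, 0, R2, (0, 3))
(4, 0, R8, (0, 2))
(4, 0, R8, (0, 3))
(5, 0, R1, (2, 3))
(5, 0, R2, (0, 1))
(5, 0, R7, (2,))
(5, 0, R7, (3,))
(5, 3, R6, (0, 2))
(5, 3, R6, (0, 3))

bar 0: v0=G3 v1=G4 v2=B4 v3=B4 downbeat M3
bar 1: v0=A3 v1=E4 v2=C5 v3=C5 downbeat m3
bar 2: v0=C4 v1=G4 v2=C5 v3=C5 downbeat P8
bar 3: v0=A3 v1=E4 v2=E4 v3=C5 downbeat m3
bar 4: v0=F3 v1=D4 v2=F4 v3=F4 downbeat P8
bar 5: v0=G3 v1=G4 v2=B4 v3=B4 downbeat M3
  -> R5 @ bar 0 tick 0 v(0, 2): opens on M3
  -> R5 @ bar 0 tick 0 v(0, 3): opens on M3
  -> R1 @ bar 1 tick 0 v(2, 3): B4/B4 P1 -> C5/C5 P1 similar
  -> R1 @ bar 2 tick 0 v(0, 1): A3/E4 P5 -> C4/G4 P5 similar
  -> R1 @ bar 3 tick 0 v(0, 1): C4/G4 P5 -> A3/E4 P5 similar
  -> R2 @ bar 3 tick 0 v(0, 2): C4/C5 P8 -> A3/E4 P5 similar
  -> R2 @ bar 3 tick 0 v(1, 2): G4/C5 P4 -> E4/E4 P1 similar
  -> R2 @ bar 4 tick 0 v(0, 3): A3/C5 m3 -> F3/F4 P8 similar
  -> R8 @ bar 4 tick 0 v(0, 2): penult P8 not 3rd/6th
  -> R8 @ bar 4 tick 0 v(0, 3): penult P8 not 3rd/6th
  -> R1 @ bar 5 tick 0 v(2, 3): F4/F4 P1 -> B4/B4 P1 similar
  -> R2 @ bar 5 tick 0 v(0, 1): F3/D4 M6 -> G3/G4 P8 similar
  -> R7 @ bar 5 tick 0 v(2,): F4->B4 leap 6st
  -> R7 @ bar 5 tick 0 v(3,): F4->B4 leap 6st
  -> R6 @ bar 5 tick 3 v(0, 2): closes on M3
  -> R6 @ bar 5 tick 3 v(0, 3): closes on M3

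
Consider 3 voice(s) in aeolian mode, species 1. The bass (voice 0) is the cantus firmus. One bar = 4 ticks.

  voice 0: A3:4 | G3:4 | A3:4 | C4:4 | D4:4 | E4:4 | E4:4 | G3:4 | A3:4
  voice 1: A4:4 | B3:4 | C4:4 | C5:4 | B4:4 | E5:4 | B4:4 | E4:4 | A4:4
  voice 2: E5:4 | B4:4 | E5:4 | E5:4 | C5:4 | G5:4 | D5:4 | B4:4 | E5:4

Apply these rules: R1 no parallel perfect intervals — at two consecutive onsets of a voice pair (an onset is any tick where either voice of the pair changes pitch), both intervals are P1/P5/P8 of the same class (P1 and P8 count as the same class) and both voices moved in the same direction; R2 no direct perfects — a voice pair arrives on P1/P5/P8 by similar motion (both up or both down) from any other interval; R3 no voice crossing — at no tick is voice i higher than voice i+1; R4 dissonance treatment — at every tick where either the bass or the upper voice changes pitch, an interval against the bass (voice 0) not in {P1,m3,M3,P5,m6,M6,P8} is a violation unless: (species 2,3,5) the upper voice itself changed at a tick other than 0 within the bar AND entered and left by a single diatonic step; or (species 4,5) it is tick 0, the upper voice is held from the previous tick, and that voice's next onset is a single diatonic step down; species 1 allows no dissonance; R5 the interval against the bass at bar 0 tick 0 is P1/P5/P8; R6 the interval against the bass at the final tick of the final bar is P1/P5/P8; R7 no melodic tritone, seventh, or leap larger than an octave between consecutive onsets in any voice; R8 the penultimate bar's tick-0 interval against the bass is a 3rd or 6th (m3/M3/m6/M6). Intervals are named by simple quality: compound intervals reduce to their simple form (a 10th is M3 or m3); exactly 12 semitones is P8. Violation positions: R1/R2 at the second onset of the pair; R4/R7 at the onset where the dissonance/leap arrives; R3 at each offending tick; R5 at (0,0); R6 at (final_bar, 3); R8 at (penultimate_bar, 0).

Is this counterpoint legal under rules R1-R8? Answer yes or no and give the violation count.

bar 0: v0=A3 v1=A4 v2=E5 (P5)
bar 1: v0=G3 v1=B3 v2=B4 (M3)
bar 2: v0=A3 v1=C4 v2=E5 (P5)
bar 3: v0=C4 v1=C5 v2=E5 (M3)
bar 4: v0=D4 v1=B4 v2=C5 (m7)
bar 5: v0=E4 v1=E5 v2=G5 (m3)
bar 6: v0=E4 v1=B4 v2=D5 (m7)
bar 7: v0=G3 v1=E4 v2=B4 (M3)
bar 8: v0=A3 v1=A4 v2=E5 (P5)
  R2 @ bar1.0: A4/E5 P5 -> B3/B4 P8 similar
  R7 @ bar1.0: A4->B3 leap 10st
  R2 @ bar2.0: G3/B4 M3 -> A3/E5 P5 similar
  R2 @ bar3.0: A3/C4 m3 -> C4/C5 P8 similar
  R4 @ bar4.0: D4/C5 m7 untreated
  R2 @ bar5.0: D4/B4 M6 -> E4/E5 P8 similar
  R4 @ bar6.0: E4/D5 m7 untreated
  R2 @ bar7.0: B4/D5 m3 -> E4/B4 P5 similar
  R1 @ bar8.0: E4/B4 P5 -> A4/E5 P5 similar
  R2 @ bar8.0: G3/E4 M6 -> A3/A4 P8 similar
  R2 @ bar8.0: G3/B4 M3 -> A3/E5 P5 similar

No (11 violations)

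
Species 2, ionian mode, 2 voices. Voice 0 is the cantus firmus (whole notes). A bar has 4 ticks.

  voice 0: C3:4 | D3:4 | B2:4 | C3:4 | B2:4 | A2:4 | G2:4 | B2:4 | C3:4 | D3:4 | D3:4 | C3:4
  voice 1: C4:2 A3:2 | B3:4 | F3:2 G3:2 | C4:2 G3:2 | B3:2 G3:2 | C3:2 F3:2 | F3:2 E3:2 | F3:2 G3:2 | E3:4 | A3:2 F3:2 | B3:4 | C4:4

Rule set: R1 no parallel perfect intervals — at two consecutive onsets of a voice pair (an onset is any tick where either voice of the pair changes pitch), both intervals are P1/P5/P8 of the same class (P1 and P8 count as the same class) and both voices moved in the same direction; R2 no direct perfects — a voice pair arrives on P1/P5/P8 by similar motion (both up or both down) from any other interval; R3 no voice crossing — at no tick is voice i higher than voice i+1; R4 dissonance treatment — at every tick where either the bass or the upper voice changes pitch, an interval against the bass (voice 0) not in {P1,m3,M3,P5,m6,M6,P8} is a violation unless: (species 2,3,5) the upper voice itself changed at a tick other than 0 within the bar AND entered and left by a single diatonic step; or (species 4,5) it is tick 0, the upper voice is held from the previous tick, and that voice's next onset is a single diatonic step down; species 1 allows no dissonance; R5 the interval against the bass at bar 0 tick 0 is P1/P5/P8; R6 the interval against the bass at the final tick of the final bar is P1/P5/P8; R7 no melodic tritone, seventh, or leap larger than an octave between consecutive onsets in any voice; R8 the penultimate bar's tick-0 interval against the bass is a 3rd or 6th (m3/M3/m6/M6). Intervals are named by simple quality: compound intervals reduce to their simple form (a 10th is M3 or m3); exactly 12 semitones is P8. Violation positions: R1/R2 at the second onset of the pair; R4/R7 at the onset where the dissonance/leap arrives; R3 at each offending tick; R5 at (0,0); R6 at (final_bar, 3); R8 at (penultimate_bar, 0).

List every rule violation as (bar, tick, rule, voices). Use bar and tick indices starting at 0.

bar 0: v0=C3 v1=C4 downbeat P8
bar 1: v0=D3 v1=B3 downbeat M6
bar 2: v0=B2 v1=F3 downbeat TT
bar 3: v0=C3 v1=C4 downbeat P8
bar 4: v0=B2 v1=B3 downbeat P8
bar 5: v0=A2 v1=C3 downbeat m3
bar 6: v0=G2 v1=F3 downbeat m7
bar 7: v0=B2 v1=F3 downbeat TT
bar 8: v0=C3 v1=E3 downbeat M3
bar 9: v0=D3 v1=A3 downbeat P5
bar 10: v0=D3 v1=B3 downbeat M6
bar 11: v0=C3 v1=C4 downbeat P8
  -> R4 @ bar 2 tick 0 v(0, 1): B2/F3 TT untreated
  -> R7 @ bar 2 tick 0 v(1,): B3->F3 leap 6st
  -> R2 @ bar 3 tick 0 v(0, 1): B2/G3 m6 -> C3/C4 P8 similar
  -> R4 @ bar 6 tick 0 v(0, 1): G2/F3 m7 untreated
  -> R4 @ bar 7 tick 0 v(0, 1): B2/F3 TT untreated
  -> R2 @ bar 9 tick 0 v(0, 1): C3/E3 M3 -> D3/A3 P5 similar
  -> R7 @ bar 10 tick 0 v(1,): F3->B3 leap 6st

(2, 0, R4, (0, 1))
(2, 0, R7, (1,))
(3, 0, R2, (0, 1))
(6, 0, R4, (0, 1))
(7, 0, R4, (0, 1))
(9, 0, R2, (0, 1))
(10, 0, R7, (1,))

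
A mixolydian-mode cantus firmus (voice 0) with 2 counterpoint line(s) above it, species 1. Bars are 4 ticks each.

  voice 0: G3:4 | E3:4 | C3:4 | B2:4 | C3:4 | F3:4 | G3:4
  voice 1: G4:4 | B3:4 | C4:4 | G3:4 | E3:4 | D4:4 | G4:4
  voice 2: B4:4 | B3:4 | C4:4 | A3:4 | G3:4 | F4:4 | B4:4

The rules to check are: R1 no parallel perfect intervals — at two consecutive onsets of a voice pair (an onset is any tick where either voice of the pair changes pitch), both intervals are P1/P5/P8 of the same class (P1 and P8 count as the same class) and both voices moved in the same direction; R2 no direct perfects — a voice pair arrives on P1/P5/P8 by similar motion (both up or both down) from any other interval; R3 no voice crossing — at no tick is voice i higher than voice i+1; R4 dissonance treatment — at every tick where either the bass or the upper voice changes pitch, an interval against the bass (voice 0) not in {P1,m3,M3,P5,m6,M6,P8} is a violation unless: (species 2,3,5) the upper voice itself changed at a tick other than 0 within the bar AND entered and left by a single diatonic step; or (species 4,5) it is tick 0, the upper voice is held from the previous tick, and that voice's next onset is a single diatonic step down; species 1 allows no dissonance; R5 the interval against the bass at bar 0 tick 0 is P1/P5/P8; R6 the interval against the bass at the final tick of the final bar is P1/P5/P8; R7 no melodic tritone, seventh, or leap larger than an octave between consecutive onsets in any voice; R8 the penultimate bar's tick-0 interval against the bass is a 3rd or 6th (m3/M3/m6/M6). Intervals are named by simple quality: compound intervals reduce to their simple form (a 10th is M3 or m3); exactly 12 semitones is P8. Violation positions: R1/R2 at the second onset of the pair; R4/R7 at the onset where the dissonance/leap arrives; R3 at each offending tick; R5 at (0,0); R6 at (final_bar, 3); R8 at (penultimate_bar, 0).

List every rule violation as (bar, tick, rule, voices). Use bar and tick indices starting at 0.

bar 0: v0=G3 v1=G4 v2=B4 downbeat M3
bar 1: v0=E3 v1=B3 v2=B3 downbeat P5
bar 2: v0=C3 v1=C4 v2=C4 downbeat P8
bar 3: v0=B2 v1=G3 v2=A3 downbeat m7
bar 4: v0=C3 v1=E3 v2=G3 downbeat P5
bar 5: v0=F3 v1=D4 v2=F4 downbeat P8
bar 6: v0=G3 v1=G4 v2=B4 downbeat M3
  -> R5 @ bar 0 tick 0 v(0, 2): opens on M3
  -> R2 @ bar 1 tick 0 v(0, 1): G3/G4 P8 -> E3/B3 P5 similar
  -> R2 @ bar 1 tick 0 v(0, 2): G3/B4 M3 -> E3/B3 P5 similar
  -> R2 @ bar 1 tick 0 v(1, 2): G4/B4 M3 -> B3/B3 P1 similar
  -> R1 @ bar 2 tick 0 v(1, 2): B3/B3 P1 -> C4/C4 P1 similar
  -> R4 @ bar 3 tick 0 v(0, 2): B2/A3 m7 untreated
  -> R2 @ bar 5 tick 0 v(0, 2): C3/G3 P5 -> F3/F4 P8 similar
  -> R7 @ bar 5 tick 0 v(1,): E3->D4 leap 10st
  -> R7 @ bar 5 tick 0 v(2,): G3->F4 leap 10st
  -> R8 @ bar 5 tick 0 v(0, 2): penult P8 not 3rd/6th
  -> R2 @ bar 6 tick 0 v(0, 1): F3/D4 M6 -> G3/G4 P8 similar
  -> R7 @ bar 6 tick 0 v(2,): F4->B4 leap 6st
  -> R6 @ bar 6 tick 3 v(0, 2): closes on M3

(0, 0, R5, (0, 2))
(1, 0, R2, (0, 1))
(1, 0, R2, (0, 2))
(1, 0, R2, (1, 2))
(2, 0, R1, (1, 2))
(3, 0, R4, (0, 2))
(5, 0, R2, (0, 2))
(5, 0, R7, (1,))
(5, 0, R7, (2,))
(5, 0, R8, (0, 2))
(6, 0, R2, (0, 1))
(6, 0, R7, (2,))
(6, 3, R6, (0, 2))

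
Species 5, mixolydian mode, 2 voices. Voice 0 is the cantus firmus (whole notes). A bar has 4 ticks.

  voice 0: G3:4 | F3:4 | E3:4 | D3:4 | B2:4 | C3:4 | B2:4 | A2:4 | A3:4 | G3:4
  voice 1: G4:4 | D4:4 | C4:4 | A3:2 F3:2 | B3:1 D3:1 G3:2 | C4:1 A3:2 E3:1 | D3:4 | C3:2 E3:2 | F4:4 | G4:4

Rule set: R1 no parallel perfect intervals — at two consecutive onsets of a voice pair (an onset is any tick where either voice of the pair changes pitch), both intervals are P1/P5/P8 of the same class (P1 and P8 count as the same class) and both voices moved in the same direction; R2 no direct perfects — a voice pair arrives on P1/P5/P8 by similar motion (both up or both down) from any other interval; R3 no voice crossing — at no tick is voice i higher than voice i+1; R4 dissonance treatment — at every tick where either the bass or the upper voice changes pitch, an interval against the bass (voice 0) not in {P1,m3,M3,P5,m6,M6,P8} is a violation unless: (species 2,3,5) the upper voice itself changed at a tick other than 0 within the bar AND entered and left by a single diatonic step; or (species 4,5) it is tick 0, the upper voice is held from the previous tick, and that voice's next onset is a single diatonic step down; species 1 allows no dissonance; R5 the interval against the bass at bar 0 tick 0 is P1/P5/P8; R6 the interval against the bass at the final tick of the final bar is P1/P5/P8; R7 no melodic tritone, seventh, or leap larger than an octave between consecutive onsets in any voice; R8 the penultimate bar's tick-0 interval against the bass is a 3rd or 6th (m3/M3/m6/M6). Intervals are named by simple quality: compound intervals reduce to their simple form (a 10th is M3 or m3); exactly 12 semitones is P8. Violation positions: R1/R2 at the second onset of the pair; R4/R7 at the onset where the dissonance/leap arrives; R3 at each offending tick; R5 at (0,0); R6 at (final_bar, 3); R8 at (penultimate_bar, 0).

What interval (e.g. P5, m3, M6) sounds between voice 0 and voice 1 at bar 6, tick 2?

m3

voice 0=B2 voice 1=D3 -> m3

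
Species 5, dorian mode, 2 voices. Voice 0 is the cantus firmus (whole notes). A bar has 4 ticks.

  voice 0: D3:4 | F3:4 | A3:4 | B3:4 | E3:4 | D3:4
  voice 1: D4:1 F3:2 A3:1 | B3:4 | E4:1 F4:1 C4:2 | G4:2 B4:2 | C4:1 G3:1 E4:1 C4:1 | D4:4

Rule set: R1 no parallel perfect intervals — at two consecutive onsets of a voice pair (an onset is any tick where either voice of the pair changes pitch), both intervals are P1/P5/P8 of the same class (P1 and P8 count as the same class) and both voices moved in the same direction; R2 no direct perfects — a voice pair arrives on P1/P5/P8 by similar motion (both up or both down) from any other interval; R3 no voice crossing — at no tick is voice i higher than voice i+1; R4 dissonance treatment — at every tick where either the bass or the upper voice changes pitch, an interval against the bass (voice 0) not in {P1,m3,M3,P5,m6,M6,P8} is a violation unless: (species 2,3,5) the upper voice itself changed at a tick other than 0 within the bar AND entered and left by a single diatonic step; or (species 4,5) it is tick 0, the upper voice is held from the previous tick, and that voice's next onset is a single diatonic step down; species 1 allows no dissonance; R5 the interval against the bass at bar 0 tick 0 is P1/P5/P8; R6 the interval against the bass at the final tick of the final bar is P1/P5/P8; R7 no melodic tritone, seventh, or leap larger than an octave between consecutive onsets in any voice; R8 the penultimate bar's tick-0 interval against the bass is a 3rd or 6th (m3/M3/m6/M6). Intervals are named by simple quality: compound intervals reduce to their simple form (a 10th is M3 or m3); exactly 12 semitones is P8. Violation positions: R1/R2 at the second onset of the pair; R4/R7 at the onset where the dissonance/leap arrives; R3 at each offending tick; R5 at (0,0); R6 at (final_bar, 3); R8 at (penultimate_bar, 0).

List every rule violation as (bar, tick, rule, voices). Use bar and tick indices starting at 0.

(1, 0, R4, (0, 1))
(2, 0, R2, (0, 1))
(4, 0, R7, (1,))

bar 0: v0=D3 v1=D4 downbeat P8
bar 1: v0=F3 v1=B3 downbeat TT
bar 2: v0=A3 v1=E4 downbeat P5
bar 3: v0=B3 v1=G4 downbeat m6
bar 4: v0=E3 v1=C4 downbeat m6
bar 5: v0=D3 v1=D4 downbeat P8
  -> R4 @ bar 1 tick 0 v(0, 1): F3/B3 TT untreated
  -> R2 @ bar 2 tick 0 v(0, 1): F3/B3 TT -> A3/E4 P5 similar
  -> R7 @ bar 4 tick 0 v(1,): B4->C4 leap 11st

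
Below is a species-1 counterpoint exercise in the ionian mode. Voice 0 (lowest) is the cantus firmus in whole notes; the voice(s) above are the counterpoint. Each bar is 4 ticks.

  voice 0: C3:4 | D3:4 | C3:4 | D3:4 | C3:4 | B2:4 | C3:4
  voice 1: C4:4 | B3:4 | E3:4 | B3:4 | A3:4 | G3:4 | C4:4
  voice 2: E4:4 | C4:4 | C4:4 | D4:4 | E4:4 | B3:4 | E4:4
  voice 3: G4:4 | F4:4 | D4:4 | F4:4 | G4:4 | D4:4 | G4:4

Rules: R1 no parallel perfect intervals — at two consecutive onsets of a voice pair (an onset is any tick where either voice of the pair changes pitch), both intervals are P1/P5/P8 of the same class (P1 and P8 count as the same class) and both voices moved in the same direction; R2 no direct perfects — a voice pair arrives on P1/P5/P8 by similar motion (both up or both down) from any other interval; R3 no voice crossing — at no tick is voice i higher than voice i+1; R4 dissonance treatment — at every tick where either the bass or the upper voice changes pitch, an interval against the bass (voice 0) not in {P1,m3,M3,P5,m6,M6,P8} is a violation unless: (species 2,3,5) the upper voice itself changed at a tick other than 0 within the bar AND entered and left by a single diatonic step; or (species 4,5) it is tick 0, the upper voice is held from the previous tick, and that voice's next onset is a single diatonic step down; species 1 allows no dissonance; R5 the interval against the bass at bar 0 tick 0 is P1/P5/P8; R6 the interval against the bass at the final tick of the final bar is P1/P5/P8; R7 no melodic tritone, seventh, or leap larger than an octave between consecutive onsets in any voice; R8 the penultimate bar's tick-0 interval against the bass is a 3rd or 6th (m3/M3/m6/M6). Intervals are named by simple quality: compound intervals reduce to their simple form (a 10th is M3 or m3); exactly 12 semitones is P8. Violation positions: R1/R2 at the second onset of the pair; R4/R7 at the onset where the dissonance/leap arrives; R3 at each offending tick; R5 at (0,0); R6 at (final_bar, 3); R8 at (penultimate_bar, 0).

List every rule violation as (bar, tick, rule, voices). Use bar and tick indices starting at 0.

(0, 0, R5, (0, 2))
(1, 0, R4, (0, 2))
(2, 0, R4, (0, 3))
(3, 0, R1, (0, 2))
(5, 0, R2, (0, 2))
(5, 0, R2, (1, 3))
(5, 0, R8, (0, 2))
(6, 0, R1, (1, 3))
(6, 0, R2, (0, 1))
(6, 0, R2, (0, 3))
(6, 3, R6, (0, 2))

bar 0: v0=C3 v1=C4 v2=E4 v3=G4 downbeat P5
bar 1: v0=D3 v1=B3 v2=C4 v3=F4 downbeat m3
bar 2: v0=C3 v1=E3 v2=C4 v3=D4 downbeat M2
bar 3: v0=D3 v1=B3 v2=D4 v3=F4 downbeat m3
bar 4: v0=C3 v1=A3 v2=E4 v3=G4 downbeat P5
bar 5: v0=B2 v1=G3 v2=B3 v3=D4 downbeat m3
bar 6: v0=C3 v1=C4 v2=E4 v3=G4 downbeat P5
  -> R5 @ bar 0 tick 0 v(0, 2): opens on M3
  -> R4 @ bar 1 tick 0 v(0, 2): D3/C4 m7 untreated
  -> R4 @ bar 2 tick 0 v(0, 3): C3/D4 M2 untreated
  -> R1 @ bar 3 tick 0 v(0, 2): C3/C4 P8 -> D3/D4 P8 similar
  -> R2 @ bar 5 tick 0 v(0, 2): C3/E4 M3 -> B2/B3 P8 similar
  -> R2 @ bar 5 tick 0 v(1, 3): A3/G4 m7 -> G3/D4 P5 similar
  -> R8 @ bar 5 tick 0 v(0, 2): penult P8 not 3rd/6th
  -> R1 @ bar 6 tick 0 v(1, 3): G3/D4 P5 -> C4/G4 P5 similar
  -> R2 @ bar 6 tick 0 v(0, 1): B2/G3 m6 -> C3/C4 P8 similar
  -> R2 @ bar 6 tick 0 v(0, 3): B2/D4 m3 -> C3/G4 P5 similar
  -> R6 @ bar 6 tick 3 v(0, 2): closes on M3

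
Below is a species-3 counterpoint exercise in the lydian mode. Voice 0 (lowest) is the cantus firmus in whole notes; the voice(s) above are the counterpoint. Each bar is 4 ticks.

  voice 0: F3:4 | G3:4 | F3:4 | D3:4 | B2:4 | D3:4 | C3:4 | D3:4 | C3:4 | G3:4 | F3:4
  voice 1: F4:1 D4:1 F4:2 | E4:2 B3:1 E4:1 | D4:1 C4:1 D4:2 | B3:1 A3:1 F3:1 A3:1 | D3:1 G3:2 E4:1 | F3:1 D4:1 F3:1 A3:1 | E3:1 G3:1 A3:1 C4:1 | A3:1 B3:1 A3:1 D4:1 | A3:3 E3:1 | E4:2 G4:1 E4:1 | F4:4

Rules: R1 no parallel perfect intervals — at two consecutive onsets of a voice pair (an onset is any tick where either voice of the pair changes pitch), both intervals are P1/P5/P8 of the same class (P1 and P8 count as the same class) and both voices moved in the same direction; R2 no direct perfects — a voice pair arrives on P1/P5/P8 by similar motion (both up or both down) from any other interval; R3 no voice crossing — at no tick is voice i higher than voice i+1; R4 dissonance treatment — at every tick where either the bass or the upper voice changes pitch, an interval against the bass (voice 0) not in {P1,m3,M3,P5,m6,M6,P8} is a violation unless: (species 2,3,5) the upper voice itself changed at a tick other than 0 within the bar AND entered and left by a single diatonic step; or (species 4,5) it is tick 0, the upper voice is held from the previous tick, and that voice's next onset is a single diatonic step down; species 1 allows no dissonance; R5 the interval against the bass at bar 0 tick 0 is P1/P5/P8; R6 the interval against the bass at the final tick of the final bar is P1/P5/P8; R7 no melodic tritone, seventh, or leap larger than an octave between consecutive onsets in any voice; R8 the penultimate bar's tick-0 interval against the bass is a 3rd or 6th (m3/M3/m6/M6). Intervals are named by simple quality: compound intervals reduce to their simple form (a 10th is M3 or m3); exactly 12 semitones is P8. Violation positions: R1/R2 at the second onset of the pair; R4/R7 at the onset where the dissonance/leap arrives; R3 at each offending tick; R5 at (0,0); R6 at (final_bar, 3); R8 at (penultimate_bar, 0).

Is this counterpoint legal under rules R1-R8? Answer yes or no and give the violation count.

bar 0: v0=F3 v1=F4 (P8)
bar 1: v0=G3 v1=E4 (M6)
bar 2: v0=F3 v1=D4 (M6)
bar 3: v0=D3 v1=B3 (M6)
bar 4: v0=B2 v1=D3 (m3)
bar 5: v0=D3 v1=F3 (m3)
bar 6: v0=C3 v1=E3 (M3)
bar 7: v0=D3 v1=A3 (P5)
bar 8: v0=C3 v1=A3 (M6)
bar 9: v0=G3 v1=E4 (M6)
bar 10: v0=F3 v1=F4 (P8)
  R4 @ bar4.3: B2/E4 P4 untreated
  R7 @ bar5.0: E4->F3 leap 11st

No (2 violations)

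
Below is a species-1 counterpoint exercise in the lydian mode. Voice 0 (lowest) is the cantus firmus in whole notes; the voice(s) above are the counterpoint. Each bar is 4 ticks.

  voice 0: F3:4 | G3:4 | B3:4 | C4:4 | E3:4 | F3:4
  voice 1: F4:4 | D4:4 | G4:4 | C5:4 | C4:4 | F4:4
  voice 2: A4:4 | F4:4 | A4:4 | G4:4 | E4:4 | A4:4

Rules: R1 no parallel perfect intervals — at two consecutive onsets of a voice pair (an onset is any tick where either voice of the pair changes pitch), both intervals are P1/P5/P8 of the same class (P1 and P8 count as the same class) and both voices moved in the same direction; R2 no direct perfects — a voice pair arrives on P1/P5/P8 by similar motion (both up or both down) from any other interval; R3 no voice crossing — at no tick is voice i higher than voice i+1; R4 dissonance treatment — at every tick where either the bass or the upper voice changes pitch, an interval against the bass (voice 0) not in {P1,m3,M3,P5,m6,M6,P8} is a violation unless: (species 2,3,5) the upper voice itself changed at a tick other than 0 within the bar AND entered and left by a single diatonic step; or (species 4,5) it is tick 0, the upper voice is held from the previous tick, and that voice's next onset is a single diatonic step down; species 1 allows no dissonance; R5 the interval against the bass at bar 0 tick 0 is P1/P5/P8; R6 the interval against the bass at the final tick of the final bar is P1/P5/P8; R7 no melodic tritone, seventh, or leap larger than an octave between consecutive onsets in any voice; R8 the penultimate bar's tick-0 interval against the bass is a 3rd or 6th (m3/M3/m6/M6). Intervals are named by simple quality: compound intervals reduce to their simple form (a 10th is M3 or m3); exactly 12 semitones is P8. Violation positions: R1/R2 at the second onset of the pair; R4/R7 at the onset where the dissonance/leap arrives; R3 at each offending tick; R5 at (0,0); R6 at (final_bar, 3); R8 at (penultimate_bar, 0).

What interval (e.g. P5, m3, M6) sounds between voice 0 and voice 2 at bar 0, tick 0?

M3

voice 0=F3 voice 2=A4 -> M3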